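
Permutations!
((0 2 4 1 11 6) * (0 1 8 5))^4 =((0 2 4 8 5)(1 11 6))^4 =(0 5 8 4 2)(1 11 6)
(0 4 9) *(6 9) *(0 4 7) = (0 7)(4 6 9) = [7, 1, 2, 3, 6, 5, 9, 0, 8, 4]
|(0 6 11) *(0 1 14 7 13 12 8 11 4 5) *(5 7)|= |(0 6 4 7 13 12 8 11 1 14 5)|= 11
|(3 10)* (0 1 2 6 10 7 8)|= 8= |(0 1 2 6 10 3 7 8)|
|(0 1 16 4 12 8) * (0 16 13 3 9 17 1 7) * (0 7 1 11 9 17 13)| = |(0 1)(3 17 11 9 13)(4 12 8 16)| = 20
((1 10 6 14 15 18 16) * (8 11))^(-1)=((1 10 6 14 15 18 16)(8 11))^(-1)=(1 16 18 15 14 6 10)(8 11)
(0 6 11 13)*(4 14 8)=[6, 1, 2, 3, 14, 5, 11, 7, 4, 9, 10, 13, 12, 0, 8]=(0 6 11 13)(4 14 8)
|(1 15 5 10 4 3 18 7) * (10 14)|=9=|(1 15 5 14 10 4 3 18 7)|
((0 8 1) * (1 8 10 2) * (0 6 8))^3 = ((0 10 2 1 6 8))^3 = (0 1)(2 8)(6 10)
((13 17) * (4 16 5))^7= (4 16 5)(13 17)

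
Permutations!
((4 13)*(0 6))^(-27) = (0 6)(4 13)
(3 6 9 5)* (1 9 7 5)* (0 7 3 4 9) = [7, 0, 2, 6, 9, 4, 3, 5, 8, 1] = (0 7 5 4 9 1)(3 6)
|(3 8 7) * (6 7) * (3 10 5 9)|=7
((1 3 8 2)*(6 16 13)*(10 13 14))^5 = ((1 3 8 2)(6 16 14 10 13))^5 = (16)(1 3 8 2)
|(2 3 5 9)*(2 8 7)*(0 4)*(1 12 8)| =8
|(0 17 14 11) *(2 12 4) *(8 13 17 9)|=21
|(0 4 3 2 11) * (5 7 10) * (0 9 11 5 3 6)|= 30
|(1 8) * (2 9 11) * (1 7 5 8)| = |(2 9 11)(5 8 7)| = 3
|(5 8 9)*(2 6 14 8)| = |(2 6 14 8 9 5)| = 6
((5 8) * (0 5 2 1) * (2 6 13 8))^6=((0 5 2 1)(6 13 8))^6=(13)(0 2)(1 5)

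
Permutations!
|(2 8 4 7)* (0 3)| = 4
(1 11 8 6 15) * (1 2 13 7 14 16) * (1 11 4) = (1 4)(2 13 7 14 16 11 8 6 15) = [0, 4, 13, 3, 1, 5, 15, 14, 6, 9, 10, 8, 12, 7, 16, 2, 11]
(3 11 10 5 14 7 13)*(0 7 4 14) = (0 7 13 3 11 10 5)(4 14) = [7, 1, 2, 11, 14, 0, 6, 13, 8, 9, 5, 10, 12, 3, 4]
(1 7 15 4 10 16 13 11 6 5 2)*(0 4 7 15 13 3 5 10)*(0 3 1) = (0 4 3 5 2)(1 15 7 13 11 6 10 16) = [4, 15, 0, 5, 3, 2, 10, 13, 8, 9, 16, 6, 12, 11, 14, 7, 1]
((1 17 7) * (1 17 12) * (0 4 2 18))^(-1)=((0 4 2 18)(1 12)(7 17))^(-1)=(0 18 2 4)(1 12)(7 17)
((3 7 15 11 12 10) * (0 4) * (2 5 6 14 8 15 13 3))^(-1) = ((0 4)(2 5 6 14 8 15 11 12 10)(3 7 13))^(-1) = (0 4)(2 10 12 11 15 8 14 6 5)(3 13 7)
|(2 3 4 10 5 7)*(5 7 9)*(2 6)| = 6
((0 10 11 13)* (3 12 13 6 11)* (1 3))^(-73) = ((0 10 1 3 12 13)(6 11))^(-73) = (0 13 12 3 1 10)(6 11)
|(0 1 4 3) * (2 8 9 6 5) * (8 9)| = 4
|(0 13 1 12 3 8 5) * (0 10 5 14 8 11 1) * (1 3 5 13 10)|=|(0 10 13)(1 12 5)(3 11)(8 14)|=6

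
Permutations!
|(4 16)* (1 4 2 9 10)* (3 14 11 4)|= 9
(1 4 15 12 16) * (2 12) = (1 4 15 2 12 16) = [0, 4, 12, 3, 15, 5, 6, 7, 8, 9, 10, 11, 16, 13, 14, 2, 1]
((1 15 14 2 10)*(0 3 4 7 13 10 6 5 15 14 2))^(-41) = ((0 3 4 7 13 10 1 14)(2 6 5 15))^(-41) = (0 14 1 10 13 7 4 3)(2 15 5 6)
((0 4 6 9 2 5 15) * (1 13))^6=((0 4 6 9 2 5 15)(1 13))^6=(0 15 5 2 9 6 4)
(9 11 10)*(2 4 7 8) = (2 4 7 8)(9 11 10) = [0, 1, 4, 3, 7, 5, 6, 8, 2, 11, 9, 10]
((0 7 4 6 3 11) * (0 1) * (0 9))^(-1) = (0 9 1 11 3 6 4 7) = ((0 7 4 6 3 11 1 9))^(-1)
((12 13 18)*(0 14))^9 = ((0 14)(12 13 18))^9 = (18)(0 14)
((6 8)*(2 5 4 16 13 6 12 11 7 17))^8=((2 5 4 16 13 6 8 12 11 7 17))^8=(2 11 6 4 17 12 13 5 7 8 16)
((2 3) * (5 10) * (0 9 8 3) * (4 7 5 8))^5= (0 10 9 8 4 3 7 2 5)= ((0 9 4 7 5 10 8 3 2))^5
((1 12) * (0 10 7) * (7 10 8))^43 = (0 8 7)(1 12)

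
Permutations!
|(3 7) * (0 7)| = |(0 7 3)| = 3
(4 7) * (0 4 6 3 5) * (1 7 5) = [4, 7, 2, 1, 5, 0, 3, 6] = (0 4 5)(1 7 6 3)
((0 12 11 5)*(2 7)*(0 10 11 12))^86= (12)(5 11 10)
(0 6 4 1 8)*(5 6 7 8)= (0 7 8)(1 5 6 4)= [7, 5, 2, 3, 1, 6, 4, 8, 0]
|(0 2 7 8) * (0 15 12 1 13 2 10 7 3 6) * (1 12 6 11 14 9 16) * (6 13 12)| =|(0 10 7 8 15 13 2 3 11 14 9 16 1 12 6)| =15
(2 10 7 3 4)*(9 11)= (2 10 7 3 4)(9 11)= [0, 1, 10, 4, 2, 5, 6, 3, 8, 11, 7, 9]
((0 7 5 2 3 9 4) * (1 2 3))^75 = (0 3)(1 2)(4 5)(7 9)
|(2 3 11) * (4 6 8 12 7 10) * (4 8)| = |(2 3 11)(4 6)(7 10 8 12)| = 12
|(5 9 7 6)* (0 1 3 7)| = 7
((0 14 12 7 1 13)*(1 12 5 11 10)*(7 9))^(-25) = ((0 14 5 11 10 1 13)(7 12 9))^(-25) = (0 11 13 5 1 14 10)(7 9 12)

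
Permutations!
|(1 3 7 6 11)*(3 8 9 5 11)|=15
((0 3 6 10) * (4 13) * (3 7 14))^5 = (0 10 6 3 14 7)(4 13)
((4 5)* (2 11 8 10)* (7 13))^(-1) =(2 10 8 11)(4 5)(7 13)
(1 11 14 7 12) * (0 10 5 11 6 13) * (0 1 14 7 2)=(0 10 5 11 7 12 14 2)(1 6 13)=[10, 6, 0, 3, 4, 11, 13, 12, 8, 9, 5, 7, 14, 1, 2]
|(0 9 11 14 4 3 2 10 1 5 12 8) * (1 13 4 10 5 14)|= 13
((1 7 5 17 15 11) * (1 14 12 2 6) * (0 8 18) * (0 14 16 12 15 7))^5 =(0 11 1 15 6 14 2 18 12 8 16)(5 7 17)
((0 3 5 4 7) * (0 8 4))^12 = (8)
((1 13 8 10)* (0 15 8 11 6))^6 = (0 11 1 8)(6 13 10 15)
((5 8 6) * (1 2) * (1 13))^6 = ((1 2 13)(5 8 6))^6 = (13)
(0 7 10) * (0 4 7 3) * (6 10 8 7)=(0 3)(4 6 10)(7 8)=[3, 1, 2, 0, 6, 5, 10, 8, 7, 9, 4]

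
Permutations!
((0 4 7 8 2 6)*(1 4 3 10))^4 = ((0 3 10 1 4 7 8 2 6))^4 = (0 4 6 1 2 10 8 3 7)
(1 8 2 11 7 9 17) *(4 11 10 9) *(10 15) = (1 8 2 15 10 9 17)(4 11 7) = [0, 8, 15, 3, 11, 5, 6, 4, 2, 17, 9, 7, 12, 13, 14, 10, 16, 1]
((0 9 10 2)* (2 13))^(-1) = ((0 9 10 13 2))^(-1) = (0 2 13 10 9)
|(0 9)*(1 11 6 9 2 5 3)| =|(0 2 5 3 1 11 6 9)| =8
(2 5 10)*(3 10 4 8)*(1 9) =(1 9)(2 5 4 8 3 10) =[0, 9, 5, 10, 8, 4, 6, 7, 3, 1, 2]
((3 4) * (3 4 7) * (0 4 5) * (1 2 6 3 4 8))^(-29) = ((0 8 1 2 6 3 7 4 5))^(-29) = (0 4 3 2 8 5 7 6 1)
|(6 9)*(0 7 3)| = 6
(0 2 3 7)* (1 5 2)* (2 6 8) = (0 1 5 6 8 2 3 7) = [1, 5, 3, 7, 4, 6, 8, 0, 2]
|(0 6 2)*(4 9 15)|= 3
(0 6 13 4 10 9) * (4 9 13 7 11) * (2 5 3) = (0 6 7 11 4 10 13 9)(2 5 3) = [6, 1, 5, 2, 10, 3, 7, 11, 8, 0, 13, 4, 12, 9]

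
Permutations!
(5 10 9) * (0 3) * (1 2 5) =[3, 2, 5, 0, 4, 10, 6, 7, 8, 1, 9] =(0 3)(1 2 5 10 9)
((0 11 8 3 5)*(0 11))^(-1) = ((3 5 11 8))^(-1) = (3 8 11 5)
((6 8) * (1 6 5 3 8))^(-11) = (1 6)(3 8 5) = ((1 6)(3 8 5))^(-11)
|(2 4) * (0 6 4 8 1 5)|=7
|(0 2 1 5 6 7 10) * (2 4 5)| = 6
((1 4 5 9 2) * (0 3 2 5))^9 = ((0 3 2 1 4)(5 9))^9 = (0 4 1 2 3)(5 9)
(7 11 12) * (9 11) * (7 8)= [0, 1, 2, 3, 4, 5, 6, 9, 7, 11, 10, 12, 8]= (7 9 11 12 8)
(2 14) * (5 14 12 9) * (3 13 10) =[0, 1, 12, 13, 4, 14, 6, 7, 8, 5, 3, 11, 9, 10, 2] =(2 12 9 5 14)(3 13 10)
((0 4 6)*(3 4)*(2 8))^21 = ((0 3 4 6)(2 8))^21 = (0 3 4 6)(2 8)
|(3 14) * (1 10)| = |(1 10)(3 14)| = 2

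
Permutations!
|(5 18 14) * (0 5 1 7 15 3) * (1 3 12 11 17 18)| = 11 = |(0 5 1 7 15 12 11 17 18 14 3)|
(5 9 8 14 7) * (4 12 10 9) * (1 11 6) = (1 11 6)(4 12 10 9 8 14 7 5) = [0, 11, 2, 3, 12, 4, 1, 5, 14, 8, 9, 6, 10, 13, 7]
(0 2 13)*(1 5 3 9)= (0 2 13)(1 5 3 9)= [2, 5, 13, 9, 4, 3, 6, 7, 8, 1, 10, 11, 12, 0]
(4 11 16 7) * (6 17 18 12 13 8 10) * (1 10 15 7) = (1 10 6 17 18 12 13 8 15 7 4 11 16) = [0, 10, 2, 3, 11, 5, 17, 4, 15, 9, 6, 16, 13, 8, 14, 7, 1, 18, 12]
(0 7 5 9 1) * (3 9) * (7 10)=[10, 0, 2, 9, 4, 3, 6, 5, 8, 1, 7]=(0 10 7 5 3 9 1)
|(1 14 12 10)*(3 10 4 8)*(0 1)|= 8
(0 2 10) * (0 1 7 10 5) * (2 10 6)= (0 10 1 7 6 2 5)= [10, 7, 5, 3, 4, 0, 2, 6, 8, 9, 1]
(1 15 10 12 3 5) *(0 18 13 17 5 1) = (0 18 13 17 5)(1 15 10 12 3) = [18, 15, 2, 1, 4, 0, 6, 7, 8, 9, 12, 11, 3, 17, 14, 10, 16, 5, 13]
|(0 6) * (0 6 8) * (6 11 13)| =6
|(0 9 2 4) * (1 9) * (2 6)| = |(0 1 9 6 2 4)| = 6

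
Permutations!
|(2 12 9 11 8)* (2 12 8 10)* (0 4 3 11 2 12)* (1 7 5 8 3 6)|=|(0 4 6 1 7 5 8)(2 3 11 10 12 9)|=42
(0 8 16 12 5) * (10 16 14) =(0 8 14 10 16 12 5) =[8, 1, 2, 3, 4, 0, 6, 7, 14, 9, 16, 11, 5, 13, 10, 15, 12]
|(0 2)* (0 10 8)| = |(0 2 10 8)| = 4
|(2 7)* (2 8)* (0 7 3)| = 5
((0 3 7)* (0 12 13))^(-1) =(0 13 12 7 3)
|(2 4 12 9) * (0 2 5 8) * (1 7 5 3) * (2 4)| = 9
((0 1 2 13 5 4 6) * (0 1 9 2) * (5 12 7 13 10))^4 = (0 5)(1 10)(2 6)(4 9)(7 13 12) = ((0 9 2 10 5 4 6 1)(7 13 12))^4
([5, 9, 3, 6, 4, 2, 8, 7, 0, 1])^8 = [2, 1, 6, 8, 4, 3, 0, 7, 5, 9]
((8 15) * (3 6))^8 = ((3 6)(8 15))^8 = (15)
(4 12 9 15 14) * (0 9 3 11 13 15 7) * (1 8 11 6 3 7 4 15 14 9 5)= (0 5 1 8 11 13 14 15 9 4 12 7)(3 6)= [5, 8, 2, 6, 12, 1, 3, 0, 11, 4, 10, 13, 7, 14, 15, 9]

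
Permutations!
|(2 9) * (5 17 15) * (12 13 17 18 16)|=|(2 9)(5 18 16 12 13 17 15)|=14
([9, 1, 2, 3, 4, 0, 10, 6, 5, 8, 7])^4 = (6 10 7)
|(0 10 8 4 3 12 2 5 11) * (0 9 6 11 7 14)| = 30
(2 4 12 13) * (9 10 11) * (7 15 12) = (2 4 7 15 12 13)(9 10 11) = [0, 1, 4, 3, 7, 5, 6, 15, 8, 10, 11, 9, 13, 2, 14, 12]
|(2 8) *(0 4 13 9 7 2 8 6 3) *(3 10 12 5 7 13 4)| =6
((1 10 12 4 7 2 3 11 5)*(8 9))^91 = ((1 10 12 4 7 2 3 11 5)(8 9))^91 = (1 10 12 4 7 2 3 11 5)(8 9)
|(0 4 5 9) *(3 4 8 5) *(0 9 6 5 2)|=6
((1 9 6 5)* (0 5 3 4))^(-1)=((0 5 1 9 6 3 4))^(-1)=(0 4 3 6 9 1 5)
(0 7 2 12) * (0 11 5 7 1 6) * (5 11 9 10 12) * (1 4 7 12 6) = (0 4 7 2 5 12 9 10 6) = [4, 1, 5, 3, 7, 12, 0, 2, 8, 10, 6, 11, 9]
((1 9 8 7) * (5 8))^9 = (1 7 8 5 9)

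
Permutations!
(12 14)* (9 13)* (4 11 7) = (4 11 7)(9 13)(12 14) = [0, 1, 2, 3, 11, 5, 6, 4, 8, 13, 10, 7, 14, 9, 12]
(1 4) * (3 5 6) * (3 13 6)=(1 4)(3 5)(6 13)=[0, 4, 2, 5, 1, 3, 13, 7, 8, 9, 10, 11, 12, 6]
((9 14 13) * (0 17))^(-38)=(17)(9 14 13)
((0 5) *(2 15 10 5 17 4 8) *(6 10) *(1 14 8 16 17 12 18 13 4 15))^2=(0 18 4 17 6 5 12 13 16 15 10)(1 8)(2 14)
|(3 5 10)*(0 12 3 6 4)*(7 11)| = |(0 12 3 5 10 6 4)(7 11)| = 14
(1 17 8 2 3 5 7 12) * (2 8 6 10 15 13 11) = [0, 17, 3, 5, 4, 7, 10, 12, 8, 9, 15, 2, 1, 11, 14, 13, 16, 6] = (1 17 6 10 15 13 11 2 3 5 7 12)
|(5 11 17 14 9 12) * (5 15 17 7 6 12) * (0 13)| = 18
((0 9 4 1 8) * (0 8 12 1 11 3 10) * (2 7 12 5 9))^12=((0 2 7 12 1 5 9 4 11 3 10))^12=(0 2 7 12 1 5 9 4 11 3 10)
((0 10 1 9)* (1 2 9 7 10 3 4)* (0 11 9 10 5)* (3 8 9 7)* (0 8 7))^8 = (0 5 9)(1 4 3)(7 8 11) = ((0 7 5 8 9 11)(1 3 4)(2 10))^8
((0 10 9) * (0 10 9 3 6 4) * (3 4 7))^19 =(0 4 10 9)(3 6 7)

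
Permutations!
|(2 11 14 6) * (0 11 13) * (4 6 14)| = |(14)(0 11 4 6 2 13)| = 6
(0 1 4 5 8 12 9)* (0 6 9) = (0 1 4 5 8 12)(6 9) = [1, 4, 2, 3, 5, 8, 9, 7, 12, 6, 10, 11, 0]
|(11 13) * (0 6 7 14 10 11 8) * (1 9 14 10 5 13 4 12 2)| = 14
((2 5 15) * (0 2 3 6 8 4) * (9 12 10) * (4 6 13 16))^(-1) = (0 4 16 13 3 15 5 2)(6 8)(9 10 12)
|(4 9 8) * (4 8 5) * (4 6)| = |(4 9 5 6)| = 4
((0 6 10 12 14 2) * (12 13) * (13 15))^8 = (15) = ((0 6 10 15 13 12 14 2))^8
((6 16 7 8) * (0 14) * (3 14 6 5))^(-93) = (0 7 3 6 8 14 16 5)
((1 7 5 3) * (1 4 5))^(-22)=(7)(3 5 4)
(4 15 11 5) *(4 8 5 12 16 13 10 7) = (4 15 11 12 16 13 10 7)(5 8) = [0, 1, 2, 3, 15, 8, 6, 4, 5, 9, 7, 12, 16, 10, 14, 11, 13]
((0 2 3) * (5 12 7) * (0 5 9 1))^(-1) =(0 1 9 7 12 5 3 2)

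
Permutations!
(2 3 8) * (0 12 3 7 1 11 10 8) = (0 12 3)(1 11 10 8 2 7) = [12, 11, 7, 0, 4, 5, 6, 1, 2, 9, 8, 10, 3]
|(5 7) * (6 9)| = 2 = |(5 7)(6 9)|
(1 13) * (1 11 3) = (1 13 11 3) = [0, 13, 2, 1, 4, 5, 6, 7, 8, 9, 10, 3, 12, 11]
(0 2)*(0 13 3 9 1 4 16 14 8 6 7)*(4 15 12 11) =(0 2 13 3 9 1 15 12 11 4 16 14 8 6 7) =[2, 15, 13, 9, 16, 5, 7, 0, 6, 1, 10, 4, 11, 3, 8, 12, 14]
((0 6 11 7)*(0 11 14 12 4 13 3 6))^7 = (3 6 14 12 4 13)(7 11)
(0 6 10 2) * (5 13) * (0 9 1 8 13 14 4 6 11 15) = [11, 8, 9, 3, 6, 14, 10, 7, 13, 1, 2, 15, 12, 5, 4, 0] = (0 11 15)(1 8 13 5 14 4 6 10 2 9)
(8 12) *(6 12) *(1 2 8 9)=(1 2 8 6 12 9)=[0, 2, 8, 3, 4, 5, 12, 7, 6, 1, 10, 11, 9]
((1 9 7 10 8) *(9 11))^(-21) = (1 7)(8 9)(10 11)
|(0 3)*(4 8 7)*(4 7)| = 2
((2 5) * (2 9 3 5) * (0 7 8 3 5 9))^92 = (0 8 9)(3 5 7)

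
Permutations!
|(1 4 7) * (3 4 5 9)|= |(1 5 9 3 4 7)|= 6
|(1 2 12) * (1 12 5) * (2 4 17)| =|(1 4 17 2 5)| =5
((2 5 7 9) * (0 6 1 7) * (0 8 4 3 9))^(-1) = (0 7 1 6)(2 9 3 4 8 5)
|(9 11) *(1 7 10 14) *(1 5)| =|(1 7 10 14 5)(9 11)| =10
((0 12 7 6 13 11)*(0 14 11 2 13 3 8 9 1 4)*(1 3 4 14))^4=(0 4 6 7 12)(1 14 11)(3 8 9)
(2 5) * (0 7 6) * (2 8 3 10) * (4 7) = (0 4 7 6)(2 5 8 3 10) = [4, 1, 5, 10, 7, 8, 0, 6, 3, 9, 2]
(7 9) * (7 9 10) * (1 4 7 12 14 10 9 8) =[0, 4, 2, 3, 7, 5, 6, 9, 1, 8, 12, 11, 14, 13, 10] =(1 4 7 9 8)(10 12 14)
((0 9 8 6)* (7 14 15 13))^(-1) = ((0 9 8 6)(7 14 15 13))^(-1) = (0 6 8 9)(7 13 15 14)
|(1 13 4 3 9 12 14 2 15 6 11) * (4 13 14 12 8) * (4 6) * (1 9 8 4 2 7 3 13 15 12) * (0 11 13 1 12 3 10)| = |(0 11 9 4 1 14 7 10)(2 3 8 6 13 15)| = 24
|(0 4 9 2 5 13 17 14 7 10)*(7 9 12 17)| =11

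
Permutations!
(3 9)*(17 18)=(3 9)(17 18)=[0, 1, 2, 9, 4, 5, 6, 7, 8, 3, 10, 11, 12, 13, 14, 15, 16, 18, 17]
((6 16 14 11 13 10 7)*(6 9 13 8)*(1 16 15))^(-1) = (1 15 6 8 11 14 16)(7 10 13 9)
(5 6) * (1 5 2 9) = (1 5 6 2 9) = [0, 5, 9, 3, 4, 6, 2, 7, 8, 1]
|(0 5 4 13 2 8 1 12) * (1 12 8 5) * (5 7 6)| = |(0 1 8 12)(2 7 6 5 4 13)| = 12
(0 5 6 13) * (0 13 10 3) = (13)(0 5 6 10 3) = [5, 1, 2, 0, 4, 6, 10, 7, 8, 9, 3, 11, 12, 13]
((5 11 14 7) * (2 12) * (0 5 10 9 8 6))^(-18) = (14)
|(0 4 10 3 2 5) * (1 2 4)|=12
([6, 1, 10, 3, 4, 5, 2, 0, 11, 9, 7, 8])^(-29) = [6, 1, 10, 3, 4, 5, 2, 0, 11, 9, 7, 8]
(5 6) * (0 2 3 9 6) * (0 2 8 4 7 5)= (0 8 4 7 5 2 3 9 6)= [8, 1, 3, 9, 7, 2, 0, 5, 4, 6]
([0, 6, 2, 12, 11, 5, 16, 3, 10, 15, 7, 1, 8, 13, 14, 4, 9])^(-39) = (1 9 11 16 4 6 15)(3 12 8 10 7)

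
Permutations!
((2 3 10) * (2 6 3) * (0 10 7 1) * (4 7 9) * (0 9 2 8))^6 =((0 10 6 3 2 8)(1 9 4 7))^6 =(10)(1 4)(7 9)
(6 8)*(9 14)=(6 8)(9 14)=[0, 1, 2, 3, 4, 5, 8, 7, 6, 14, 10, 11, 12, 13, 9]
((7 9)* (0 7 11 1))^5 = ((0 7 9 11 1))^5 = (11)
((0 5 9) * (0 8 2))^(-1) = (0 2 8 9 5)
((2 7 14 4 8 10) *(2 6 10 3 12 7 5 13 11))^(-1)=(2 11 13 5)(3 8 4 14 7 12)(6 10)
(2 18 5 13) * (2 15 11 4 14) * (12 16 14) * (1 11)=[0, 11, 18, 3, 12, 13, 6, 7, 8, 9, 10, 4, 16, 15, 2, 1, 14, 17, 5]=(1 11 4 12 16 14 2 18 5 13 15)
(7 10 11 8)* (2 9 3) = [0, 1, 9, 2, 4, 5, 6, 10, 7, 3, 11, 8] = (2 9 3)(7 10 11 8)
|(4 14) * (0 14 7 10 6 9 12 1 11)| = 10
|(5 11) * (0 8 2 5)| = 5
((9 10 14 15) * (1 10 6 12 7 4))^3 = (1 15 12)(4 14 6)(7 10 9) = ((1 10 14 15 9 6 12 7 4))^3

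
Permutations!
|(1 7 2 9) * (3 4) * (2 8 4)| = 7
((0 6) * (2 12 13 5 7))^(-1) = ((0 6)(2 12 13 5 7))^(-1) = (0 6)(2 7 5 13 12)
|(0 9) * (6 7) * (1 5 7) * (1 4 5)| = |(0 9)(4 5 7 6)| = 4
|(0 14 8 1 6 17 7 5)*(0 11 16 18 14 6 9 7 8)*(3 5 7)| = |(0 6 17 8 1 9 3 5 11 16 18 14)| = 12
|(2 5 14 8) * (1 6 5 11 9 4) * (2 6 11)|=|(1 11 9 4)(5 14 8 6)|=4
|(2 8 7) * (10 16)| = 6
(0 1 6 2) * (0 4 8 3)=(0 1 6 2 4 8 3)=[1, 6, 4, 0, 8, 5, 2, 7, 3]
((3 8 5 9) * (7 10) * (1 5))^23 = ((1 5 9 3 8)(7 10))^23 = (1 3 5 8 9)(7 10)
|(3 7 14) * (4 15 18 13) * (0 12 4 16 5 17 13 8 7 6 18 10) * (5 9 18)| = |(0 12 4 15 10)(3 6 5 17 13 16 9 18 8 7 14)| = 55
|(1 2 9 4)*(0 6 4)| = |(0 6 4 1 2 9)| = 6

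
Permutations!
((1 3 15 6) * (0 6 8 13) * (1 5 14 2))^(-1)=((0 6 5 14 2 1 3 15 8 13))^(-1)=(0 13 8 15 3 1 2 14 5 6)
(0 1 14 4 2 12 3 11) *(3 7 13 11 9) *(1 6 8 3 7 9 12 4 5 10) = (0 6 8 3 12 9 7 13 11)(1 14 5 10)(2 4) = [6, 14, 4, 12, 2, 10, 8, 13, 3, 7, 1, 0, 9, 11, 5]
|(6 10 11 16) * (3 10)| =|(3 10 11 16 6)| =5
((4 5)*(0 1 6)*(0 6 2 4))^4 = (6)(0 5 4 2 1)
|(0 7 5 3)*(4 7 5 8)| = 3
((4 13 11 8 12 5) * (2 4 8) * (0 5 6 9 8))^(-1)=((0 5)(2 4 13 11)(6 9 8 12))^(-1)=(0 5)(2 11 13 4)(6 12 8 9)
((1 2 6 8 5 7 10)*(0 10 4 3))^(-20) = (10)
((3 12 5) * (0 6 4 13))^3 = ((0 6 4 13)(3 12 5))^3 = (0 13 4 6)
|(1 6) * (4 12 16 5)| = 4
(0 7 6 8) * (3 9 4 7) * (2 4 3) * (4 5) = (0 2 5 4 7 6 8)(3 9) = [2, 1, 5, 9, 7, 4, 8, 6, 0, 3]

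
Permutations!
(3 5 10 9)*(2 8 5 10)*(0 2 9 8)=(0 2)(3 10 8 5 9)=[2, 1, 0, 10, 4, 9, 6, 7, 5, 3, 8]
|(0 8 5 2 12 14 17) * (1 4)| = 14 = |(0 8 5 2 12 14 17)(1 4)|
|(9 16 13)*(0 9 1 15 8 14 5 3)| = 10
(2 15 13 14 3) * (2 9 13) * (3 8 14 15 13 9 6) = (2 13 15)(3 6)(8 14) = [0, 1, 13, 6, 4, 5, 3, 7, 14, 9, 10, 11, 12, 15, 8, 2]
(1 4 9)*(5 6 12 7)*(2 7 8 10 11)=(1 4 9)(2 7 5 6 12 8 10 11)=[0, 4, 7, 3, 9, 6, 12, 5, 10, 1, 11, 2, 8]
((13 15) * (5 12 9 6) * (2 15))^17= ((2 15 13)(5 12 9 6))^17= (2 13 15)(5 12 9 6)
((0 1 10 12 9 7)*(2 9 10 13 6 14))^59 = ((0 1 13 6 14 2 9 7)(10 12))^59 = (0 6 9 1 14 7 13 2)(10 12)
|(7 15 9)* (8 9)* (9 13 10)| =6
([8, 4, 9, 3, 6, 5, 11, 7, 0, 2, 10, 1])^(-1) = (0 8)(1 11 6 4)(2 9)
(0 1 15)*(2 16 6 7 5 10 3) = [1, 15, 16, 2, 4, 10, 7, 5, 8, 9, 3, 11, 12, 13, 14, 0, 6] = (0 1 15)(2 16 6 7 5 10 3)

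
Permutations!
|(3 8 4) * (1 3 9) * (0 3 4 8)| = |(0 3)(1 4 9)| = 6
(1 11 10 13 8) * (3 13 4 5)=(1 11 10 4 5 3 13 8)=[0, 11, 2, 13, 5, 3, 6, 7, 1, 9, 4, 10, 12, 8]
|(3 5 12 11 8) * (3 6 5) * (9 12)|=6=|(5 9 12 11 8 6)|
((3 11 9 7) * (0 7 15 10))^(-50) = (0 10 15 9 11 3 7)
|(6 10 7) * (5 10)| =|(5 10 7 6)| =4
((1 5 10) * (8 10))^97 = ((1 5 8 10))^97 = (1 5 8 10)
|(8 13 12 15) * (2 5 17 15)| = |(2 5 17 15 8 13 12)| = 7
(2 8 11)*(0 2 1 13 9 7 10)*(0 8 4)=(0 2 4)(1 13 9 7 10 8 11)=[2, 13, 4, 3, 0, 5, 6, 10, 11, 7, 8, 1, 12, 9]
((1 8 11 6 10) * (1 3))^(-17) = (1 8 11 6 10 3)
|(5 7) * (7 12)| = |(5 12 7)| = 3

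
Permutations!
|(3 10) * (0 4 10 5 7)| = 6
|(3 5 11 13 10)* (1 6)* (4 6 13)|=8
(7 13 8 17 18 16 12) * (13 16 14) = (7 16 12)(8 17 18 14 13) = [0, 1, 2, 3, 4, 5, 6, 16, 17, 9, 10, 11, 7, 8, 13, 15, 12, 18, 14]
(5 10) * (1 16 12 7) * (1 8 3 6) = [0, 16, 2, 6, 4, 10, 1, 8, 3, 9, 5, 11, 7, 13, 14, 15, 12] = (1 16 12 7 8 3 6)(5 10)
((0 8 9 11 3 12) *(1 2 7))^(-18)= ((0 8 9 11 3 12)(1 2 7))^(-18)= (12)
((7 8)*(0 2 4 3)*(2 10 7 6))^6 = ((0 10 7 8 6 2 4 3))^6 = (0 4 6 7)(2 8 10 3)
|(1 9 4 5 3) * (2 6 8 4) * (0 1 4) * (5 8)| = |(0 1 9 2 6 5 3 4 8)| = 9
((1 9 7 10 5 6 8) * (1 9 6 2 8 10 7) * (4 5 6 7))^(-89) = (1 4 2 9 7 5 8)(6 10)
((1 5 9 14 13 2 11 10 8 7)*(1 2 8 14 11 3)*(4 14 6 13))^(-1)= ((1 5 9 11 10 6 13 8 7 2 3)(4 14))^(-1)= (1 3 2 7 8 13 6 10 11 9 5)(4 14)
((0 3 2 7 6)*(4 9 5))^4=(0 6 7 2 3)(4 9 5)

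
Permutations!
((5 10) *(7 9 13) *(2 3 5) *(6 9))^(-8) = (13)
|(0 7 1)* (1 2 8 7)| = 6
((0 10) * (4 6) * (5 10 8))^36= ((0 8 5 10)(4 6))^36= (10)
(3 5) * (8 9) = (3 5)(8 9) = [0, 1, 2, 5, 4, 3, 6, 7, 9, 8]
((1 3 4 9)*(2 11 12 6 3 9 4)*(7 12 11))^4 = ((1 9)(2 7 12 6 3))^4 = (2 3 6 12 7)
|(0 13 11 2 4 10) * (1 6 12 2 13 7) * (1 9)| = |(0 7 9 1 6 12 2 4 10)(11 13)| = 18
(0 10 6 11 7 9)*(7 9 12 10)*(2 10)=(0 7 12 2 10 6 11 9)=[7, 1, 10, 3, 4, 5, 11, 12, 8, 0, 6, 9, 2]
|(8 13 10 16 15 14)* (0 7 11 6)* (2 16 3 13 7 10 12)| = |(0 10 3 13 12 2 16 15 14 8 7 11 6)| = 13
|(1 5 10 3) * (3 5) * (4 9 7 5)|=10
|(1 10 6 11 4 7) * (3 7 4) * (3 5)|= |(1 10 6 11 5 3 7)|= 7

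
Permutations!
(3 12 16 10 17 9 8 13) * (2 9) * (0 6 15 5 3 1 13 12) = (0 6 15 5 3)(1 13)(2 9 8 12 16 10 17) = [6, 13, 9, 0, 4, 3, 15, 7, 12, 8, 17, 11, 16, 1, 14, 5, 10, 2]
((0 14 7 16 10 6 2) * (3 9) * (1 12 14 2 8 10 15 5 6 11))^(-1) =(0 2)(1 11 10 8 6 5 15 16 7 14 12)(3 9)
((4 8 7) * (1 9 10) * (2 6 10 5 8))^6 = ((1 9 5 8 7 4 2 6 10))^6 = (1 2 8)(4 5 10)(6 7 9)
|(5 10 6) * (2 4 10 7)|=|(2 4 10 6 5 7)|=6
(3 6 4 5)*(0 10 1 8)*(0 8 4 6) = [10, 4, 2, 0, 5, 3, 6, 7, 8, 9, 1] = (0 10 1 4 5 3)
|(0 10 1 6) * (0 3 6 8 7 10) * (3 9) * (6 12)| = |(1 8 7 10)(3 12 6 9)| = 4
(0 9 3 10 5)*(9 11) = (0 11 9 3 10 5) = [11, 1, 2, 10, 4, 0, 6, 7, 8, 3, 5, 9]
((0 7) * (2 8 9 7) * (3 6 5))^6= (0 2 8 9 7)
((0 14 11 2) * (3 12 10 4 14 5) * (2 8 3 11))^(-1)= ((0 5 11 8 3 12 10 4 14 2))^(-1)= (0 2 14 4 10 12 3 8 11 5)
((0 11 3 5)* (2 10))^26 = ((0 11 3 5)(2 10))^26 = (0 3)(5 11)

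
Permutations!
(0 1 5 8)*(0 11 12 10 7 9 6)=(0 1 5 8 11 12 10 7 9 6)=[1, 5, 2, 3, 4, 8, 0, 9, 11, 6, 7, 12, 10]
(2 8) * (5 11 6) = (2 8)(5 11 6) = [0, 1, 8, 3, 4, 11, 5, 7, 2, 9, 10, 6]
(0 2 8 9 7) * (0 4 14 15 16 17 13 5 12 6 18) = (0 2 8 9 7 4 14 15 16 17 13 5 12 6 18) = [2, 1, 8, 3, 14, 12, 18, 4, 9, 7, 10, 11, 6, 5, 15, 16, 17, 13, 0]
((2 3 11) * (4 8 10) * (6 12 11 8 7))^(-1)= (2 11 12 6 7 4 10 8 3)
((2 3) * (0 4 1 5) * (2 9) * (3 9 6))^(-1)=((0 4 1 5)(2 9)(3 6))^(-1)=(0 5 1 4)(2 9)(3 6)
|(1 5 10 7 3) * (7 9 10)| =4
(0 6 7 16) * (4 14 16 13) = [6, 1, 2, 3, 14, 5, 7, 13, 8, 9, 10, 11, 12, 4, 16, 15, 0] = (0 6 7 13 4 14 16)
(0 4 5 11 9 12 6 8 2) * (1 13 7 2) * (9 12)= (0 4 5 11 12 6 8 1 13 7 2)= [4, 13, 0, 3, 5, 11, 8, 2, 1, 9, 10, 12, 6, 7]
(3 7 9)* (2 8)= (2 8)(3 7 9)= [0, 1, 8, 7, 4, 5, 6, 9, 2, 3]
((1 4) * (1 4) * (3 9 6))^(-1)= (3 6 9)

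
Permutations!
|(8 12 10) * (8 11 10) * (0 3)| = 2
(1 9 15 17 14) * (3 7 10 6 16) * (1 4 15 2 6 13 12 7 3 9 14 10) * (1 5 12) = (1 14 4 15 17 10 13)(2 6 16 9)(5 12 7) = [0, 14, 6, 3, 15, 12, 16, 5, 8, 2, 13, 11, 7, 1, 4, 17, 9, 10]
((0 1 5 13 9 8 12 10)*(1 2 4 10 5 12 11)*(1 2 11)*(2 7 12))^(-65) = (0 8 7 2 5 10 9 11 1 12 4 13)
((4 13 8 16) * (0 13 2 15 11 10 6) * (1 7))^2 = (0 8 4 15 10)(2 11 6 13 16)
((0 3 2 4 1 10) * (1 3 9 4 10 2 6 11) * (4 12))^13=((0 9 12 4 3 6 11 1 2 10))^13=(0 4 11 10 12 6 2 9 3 1)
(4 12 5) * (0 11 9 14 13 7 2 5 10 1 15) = [11, 15, 5, 3, 12, 4, 6, 2, 8, 14, 1, 9, 10, 7, 13, 0] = (0 11 9 14 13 7 2 5 4 12 10 1 15)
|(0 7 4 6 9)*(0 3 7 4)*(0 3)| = 4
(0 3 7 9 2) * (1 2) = [3, 2, 0, 7, 4, 5, 6, 9, 8, 1] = (0 3 7 9 1 2)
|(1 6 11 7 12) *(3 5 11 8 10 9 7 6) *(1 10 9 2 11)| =|(1 3 5)(2 11 6 8 9 7 12 10)| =24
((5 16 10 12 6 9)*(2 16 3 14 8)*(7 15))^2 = (2 10 6 5 14)(3 8 16 12 9)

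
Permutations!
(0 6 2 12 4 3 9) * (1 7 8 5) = (0 6 2 12 4 3 9)(1 7 8 5) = [6, 7, 12, 9, 3, 1, 2, 8, 5, 0, 10, 11, 4]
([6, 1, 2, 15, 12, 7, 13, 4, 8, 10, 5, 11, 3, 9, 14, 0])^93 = [5, 1, 2, 9, 6, 15, 7, 0, 8, 12, 3, 11, 13, 4, 14, 10]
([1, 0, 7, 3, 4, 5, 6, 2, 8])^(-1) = [1, 0, 7, 3, 4, 5, 6, 2, 8]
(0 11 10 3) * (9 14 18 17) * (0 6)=[11, 1, 2, 6, 4, 5, 0, 7, 8, 14, 3, 10, 12, 13, 18, 15, 16, 9, 17]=(0 11 10 3 6)(9 14 18 17)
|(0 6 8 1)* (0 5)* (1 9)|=|(0 6 8 9 1 5)|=6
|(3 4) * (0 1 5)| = |(0 1 5)(3 4)| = 6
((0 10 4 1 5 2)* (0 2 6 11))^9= ((0 10 4 1 5 6 11))^9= (0 4 5 11 10 1 6)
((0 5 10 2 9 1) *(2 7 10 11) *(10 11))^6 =((0 5 10 7 11 2 9 1))^6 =(0 9 11 10)(1 2 7 5)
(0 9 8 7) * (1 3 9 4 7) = (0 4 7)(1 3 9 8) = [4, 3, 2, 9, 7, 5, 6, 0, 1, 8]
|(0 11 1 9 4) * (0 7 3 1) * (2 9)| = |(0 11)(1 2 9 4 7 3)| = 6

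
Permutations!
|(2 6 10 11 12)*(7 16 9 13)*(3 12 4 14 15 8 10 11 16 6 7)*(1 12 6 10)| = 15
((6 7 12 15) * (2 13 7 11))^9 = ((2 13 7 12 15 6 11))^9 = (2 7 15 11 13 12 6)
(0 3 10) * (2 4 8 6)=[3, 1, 4, 10, 8, 5, 2, 7, 6, 9, 0]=(0 3 10)(2 4 8 6)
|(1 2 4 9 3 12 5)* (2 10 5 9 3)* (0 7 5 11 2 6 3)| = 8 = |(0 7 5 1 10 11 2 4)(3 12 9 6)|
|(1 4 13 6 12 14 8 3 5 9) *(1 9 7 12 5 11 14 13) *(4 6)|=28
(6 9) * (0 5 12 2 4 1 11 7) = (0 5 12 2 4 1 11 7)(6 9) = [5, 11, 4, 3, 1, 12, 9, 0, 8, 6, 10, 7, 2]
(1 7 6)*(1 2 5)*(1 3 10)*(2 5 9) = (1 7 6 5 3 10)(2 9) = [0, 7, 9, 10, 4, 3, 5, 6, 8, 2, 1]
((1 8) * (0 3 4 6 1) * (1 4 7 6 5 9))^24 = ((0 3 7 6 4 5 9 1 8))^24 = (0 9 6)(1 4 3)(5 7 8)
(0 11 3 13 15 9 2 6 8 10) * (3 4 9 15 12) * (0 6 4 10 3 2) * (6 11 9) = (15)(0 9)(2 4 6 8 3 13 12)(10 11) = [9, 1, 4, 13, 6, 5, 8, 7, 3, 0, 11, 10, 2, 12, 14, 15]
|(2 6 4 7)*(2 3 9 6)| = 5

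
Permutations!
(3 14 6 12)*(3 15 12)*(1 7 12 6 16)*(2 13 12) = (1 7 2 13 12 15 6 3 14 16) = [0, 7, 13, 14, 4, 5, 3, 2, 8, 9, 10, 11, 15, 12, 16, 6, 1]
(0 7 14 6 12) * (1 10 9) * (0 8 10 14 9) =(0 7 9 1 14 6 12 8 10) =[7, 14, 2, 3, 4, 5, 12, 9, 10, 1, 0, 11, 8, 13, 6]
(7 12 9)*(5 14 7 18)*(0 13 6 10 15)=(0 13 6 10 15)(5 14 7 12 9 18)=[13, 1, 2, 3, 4, 14, 10, 12, 8, 18, 15, 11, 9, 6, 7, 0, 16, 17, 5]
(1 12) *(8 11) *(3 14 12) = (1 3 14 12)(8 11) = [0, 3, 2, 14, 4, 5, 6, 7, 11, 9, 10, 8, 1, 13, 12]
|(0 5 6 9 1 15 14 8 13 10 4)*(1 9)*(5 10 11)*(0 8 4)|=18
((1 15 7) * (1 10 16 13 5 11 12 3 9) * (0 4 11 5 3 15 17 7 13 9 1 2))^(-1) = (0 2 9 16 10 7 17 1 3 13 15 12 11 4)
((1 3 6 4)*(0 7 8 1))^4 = ((0 7 8 1 3 6 4))^4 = (0 3 7 6 8 4 1)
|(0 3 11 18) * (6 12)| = 4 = |(0 3 11 18)(6 12)|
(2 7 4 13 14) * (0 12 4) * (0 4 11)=(0 12 11)(2 7 4 13 14)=[12, 1, 7, 3, 13, 5, 6, 4, 8, 9, 10, 0, 11, 14, 2]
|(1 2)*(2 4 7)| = 4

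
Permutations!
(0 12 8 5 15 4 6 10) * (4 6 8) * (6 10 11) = [12, 1, 2, 3, 8, 15, 11, 7, 5, 9, 0, 6, 4, 13, 14, 10] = (0 12 4 8 5 15 10)(6 11)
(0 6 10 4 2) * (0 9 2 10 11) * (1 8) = (0 6 11)(1 8)(2 9)(4 10) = [6, 8, 9, 3, 10, 5, 11, 7, 1, 2, 4, 0]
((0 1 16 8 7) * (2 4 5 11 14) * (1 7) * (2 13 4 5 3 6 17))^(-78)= (2 14 3)(4 17 11)(5 13 6)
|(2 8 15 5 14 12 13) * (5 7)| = 8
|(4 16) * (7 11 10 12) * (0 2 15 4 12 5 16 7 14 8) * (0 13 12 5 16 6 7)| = 12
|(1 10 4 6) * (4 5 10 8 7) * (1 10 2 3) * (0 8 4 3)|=|(0 8 7 3 1 4 6 10 5 2)|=10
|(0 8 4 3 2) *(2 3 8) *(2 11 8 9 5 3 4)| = 4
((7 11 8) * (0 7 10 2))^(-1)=((0 7 11 8 10 2))^(-1)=(0 2 10 8 11 7)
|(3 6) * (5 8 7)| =6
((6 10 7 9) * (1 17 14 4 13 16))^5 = (1 16 13 4 14 17)(6 10 7 9)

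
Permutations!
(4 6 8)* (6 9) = (4 9 6 8) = [0, 1, 2, 3, 9, 5, 8, 7, 4, 6]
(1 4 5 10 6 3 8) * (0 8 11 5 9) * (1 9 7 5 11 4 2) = [8, 2, 1, 4, 7, 10, 3, 5, 9, 0, 6, 11] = (11)(0 8 9)(1 2)(3 4 7 5 10 6)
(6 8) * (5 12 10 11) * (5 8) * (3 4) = (3 4)(5 12 10 11 8 6) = [0, 1, 2, 4, 3, 12, 5, 7, 6, 9, 11, 8, 10]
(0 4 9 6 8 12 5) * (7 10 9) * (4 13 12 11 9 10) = (0 13 12 5)(4 7)(6 8 11 9) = [13, 1, 2, 3, 7, 0, 8, 4, 11, 6, 10, 9, 5, 12]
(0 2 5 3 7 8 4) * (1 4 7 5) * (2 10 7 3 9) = (0 10 7 8 3 5 9 2 1 4) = [10, 4, 1, 5, 0, 9, 6, 8, 3, 2, 7]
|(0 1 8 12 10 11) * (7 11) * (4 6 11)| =9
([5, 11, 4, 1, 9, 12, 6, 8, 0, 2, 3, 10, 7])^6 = [5, 10, 2, 11, 4, 12, 6, 8, 0, 9, 1, 3, 7]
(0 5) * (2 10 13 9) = (0 5)(2 10 13 9) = [5, 1, 10, 3, 4, 0, 6, 7, 8, 2, 13, 11, 12, 9]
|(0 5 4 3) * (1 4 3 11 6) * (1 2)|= 15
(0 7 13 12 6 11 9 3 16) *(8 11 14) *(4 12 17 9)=(0 7 13 17 9 3 16)(4 12 6 14 8 11)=[7, 1, 2, 16, 12, 5, 14, 13, 11, 3, 10, 4, 6, 17, 8, 15, 0, 9]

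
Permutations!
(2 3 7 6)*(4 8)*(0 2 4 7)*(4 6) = (0 2 3)(4 8 7) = [2, 1, 3, 0, 8, 5, 6, 4, 7]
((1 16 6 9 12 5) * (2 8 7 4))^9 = (1 9)(2 8 7 4)(5 6)(12 16)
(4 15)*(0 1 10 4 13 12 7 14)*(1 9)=(0 9 1 10 4 15 13 12 7 14)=[9, 10, 2, 3, 15, 5, 6, 14, 8, 1, 4, 11, 7, 12, 0, 13]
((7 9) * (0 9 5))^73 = ((0 9 7 5))^73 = (0 9 7 5)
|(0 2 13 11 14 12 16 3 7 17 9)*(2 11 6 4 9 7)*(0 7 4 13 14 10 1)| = |(0 11 10 1)(2 14 12 16 3)(4 9 7 17)(6 13)| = 20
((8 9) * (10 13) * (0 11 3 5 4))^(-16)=(13)(0 4 5 3 11)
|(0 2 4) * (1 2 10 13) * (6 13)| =7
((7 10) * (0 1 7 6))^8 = (0 10 1 6 7) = ((0 1 7 10 6))^8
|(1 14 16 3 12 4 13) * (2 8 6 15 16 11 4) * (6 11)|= 12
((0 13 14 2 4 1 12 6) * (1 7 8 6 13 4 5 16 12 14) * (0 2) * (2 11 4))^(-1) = (0 14 1 13 12 16 5 2)(4 11 6 8 7)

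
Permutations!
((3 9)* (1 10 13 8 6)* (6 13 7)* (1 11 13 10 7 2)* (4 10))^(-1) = (1 2 10 4 8 13 11 6 7)(3 9)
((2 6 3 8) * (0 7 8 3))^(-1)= (0 6 2 8 7)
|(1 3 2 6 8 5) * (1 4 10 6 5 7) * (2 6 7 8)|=8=|(1 3 6 2 5 4 10 7)|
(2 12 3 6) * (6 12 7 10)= (2 7 10 6)(3 12)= [0, 1, 7, 12, 4, 5, 2, 10, 8, 9, 6, 11, 3]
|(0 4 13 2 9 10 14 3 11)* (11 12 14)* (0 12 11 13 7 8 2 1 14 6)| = 14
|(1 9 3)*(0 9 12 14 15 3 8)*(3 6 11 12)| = 30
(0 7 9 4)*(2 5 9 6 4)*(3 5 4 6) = (0 7 3 5 9 2 4) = [7, 1, 4, 5, 0, 9, 6, 3, 8, 2]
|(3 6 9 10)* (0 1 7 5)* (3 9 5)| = |(0 1 7 3 6 5)(9 10)| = 6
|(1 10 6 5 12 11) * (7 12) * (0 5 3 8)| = 10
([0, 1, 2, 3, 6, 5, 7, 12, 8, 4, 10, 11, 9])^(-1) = [0, 1, 2, 3, 9, 5, 4, 6, 8, 12, 10, 11, 7]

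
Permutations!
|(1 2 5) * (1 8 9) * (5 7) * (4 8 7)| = 10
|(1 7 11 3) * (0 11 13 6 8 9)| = 9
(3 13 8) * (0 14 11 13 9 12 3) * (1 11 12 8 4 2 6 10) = [14, 11, 6, 9, 2, 5, 10, 7, 0, 8, 1, 13, 3, 4, 12] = (0 14 12 3 9 8)(1 11 13 4 2 6 10)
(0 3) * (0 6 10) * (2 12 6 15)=[3, 1, 12, 15, 4, 5, 10, 7, 8, 9, 0, 11, 6, 13, 14, 2]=(0 3 15 2 12 6 10)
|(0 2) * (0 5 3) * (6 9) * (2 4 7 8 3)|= 10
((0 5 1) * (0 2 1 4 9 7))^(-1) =((0 5 4 9 7)(1 2))^(-1) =(0 7 9 4 5)(1 2)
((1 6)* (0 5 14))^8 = (0 14 5)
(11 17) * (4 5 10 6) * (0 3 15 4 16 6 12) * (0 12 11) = (0 3 15 4 5 10 11 17)(6 16) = [3, 1, 2, 15, 5, 10, 16, 7, 8, 9, 11, 17, 12, 13, 14, 4, 6, 0]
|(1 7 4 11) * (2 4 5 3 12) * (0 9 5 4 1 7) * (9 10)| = |(0 10 9 5 3 12 2 1)(4 11 7)| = 24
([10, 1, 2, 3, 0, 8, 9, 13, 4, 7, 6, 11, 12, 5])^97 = (0 8 13 9 10 4 5 7 6)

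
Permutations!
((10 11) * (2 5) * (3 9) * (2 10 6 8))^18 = (11) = ((2 5 10 11 6 8)(3 9))^18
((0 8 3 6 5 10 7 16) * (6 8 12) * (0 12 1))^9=((0 1)(3 8)(5 10 7 16 12 6))^9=(0 1)(3 8)(5 16)(6 7)(10 12)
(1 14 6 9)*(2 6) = (1 14 2 6 9) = [0, 14, 6, 3, 4, 5, 9, 7, 8, 1, 10, 11, 12, 13, 2]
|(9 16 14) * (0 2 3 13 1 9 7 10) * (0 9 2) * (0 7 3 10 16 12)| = |(0 7 16 14 3 13 1 2 10 9 12)| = 11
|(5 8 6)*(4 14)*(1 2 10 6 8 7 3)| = |(1 2 10 6 5 7 3)(4 14)| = 14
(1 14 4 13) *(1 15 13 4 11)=[0, 14, 2, 3, 4, 5, 6, 7, 8, 9, 10, 1, 12, 15, 11, 13]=(1 14 11)(13 15)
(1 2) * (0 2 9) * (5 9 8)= (0 2 1 8 5 9)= [2, 8, 1, 3, 4, 9, 6, 7, 5, 0]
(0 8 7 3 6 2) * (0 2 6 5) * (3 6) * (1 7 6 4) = (0 8 6 3 5)(1 7 4) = [8, 7, 2, 5, 1, 0, 3, 4, 6]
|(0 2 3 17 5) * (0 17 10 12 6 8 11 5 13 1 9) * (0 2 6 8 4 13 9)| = 45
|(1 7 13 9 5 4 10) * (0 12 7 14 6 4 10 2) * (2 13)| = |(0 12 7 2)(1 14 6 4 13 9 5 10)| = 8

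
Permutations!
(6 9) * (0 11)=[11, 1, 2, 3, 4, 5, 9, 7, 8, 6, 10, 0]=(0 11)(6 9)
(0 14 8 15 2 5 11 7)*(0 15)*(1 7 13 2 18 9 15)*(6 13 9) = [14, 7, 5, 3, 4, 11, 13, 1, 0, 15, 10, 9, 12, 2, 8, 18, 16, 17, 6] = (0 14 8)(1 7)(2 5 11 9 15 18 6 13)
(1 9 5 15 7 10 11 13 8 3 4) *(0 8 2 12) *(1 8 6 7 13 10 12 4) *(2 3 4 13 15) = (15)(0 6 7 12)(1 9 5 2 13 3)(4 8)(10 11) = [6, 9, 13, 1, 8, 2, 7, 12, 4, 5, 11, 10, 0, 3, 14, 15]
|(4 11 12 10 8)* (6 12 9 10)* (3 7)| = 10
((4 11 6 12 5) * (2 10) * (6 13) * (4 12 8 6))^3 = (13)(2 10)(5 12)(6 8)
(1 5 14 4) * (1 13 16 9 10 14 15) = (1 5 15)(4 13 16 9 10 14) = [0, 5, 2, 3, 13, 15, 6, 7, 8, 10, 14, 11, 12, 16, 4, 1, 9]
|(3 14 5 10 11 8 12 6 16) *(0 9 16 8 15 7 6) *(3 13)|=14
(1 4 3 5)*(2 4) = (1 2 4 3 5) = [0, 2, 4, 5, 3, 1]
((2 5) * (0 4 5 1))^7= (0 5 1 4 2)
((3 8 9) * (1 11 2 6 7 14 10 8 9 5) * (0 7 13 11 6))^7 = (0 6 10 2 1 14 11 5 7 13 8)(3 9)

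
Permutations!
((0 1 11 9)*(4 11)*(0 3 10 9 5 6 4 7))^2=(0 7 1)(3 9 10)(4 5)(6 11)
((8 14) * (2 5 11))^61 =((2 5 11)(8 14))^61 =(2 5 11)(8 14)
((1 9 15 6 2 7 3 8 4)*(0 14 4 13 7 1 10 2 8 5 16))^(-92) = (0 5 7 8 15 1 10 14 16 3 13 6 9 2 4) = ((0 14 4 10 2 1 9 15 6 8 13 7 3 5 16))^(-92)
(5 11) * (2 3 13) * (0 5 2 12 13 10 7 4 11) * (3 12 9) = (0 5)(2 12 13 9 3 10 7 4 11) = [5, 1, 12, 10, 11, 0, 6, 4, 8, 3, 7, 2, 13, 9]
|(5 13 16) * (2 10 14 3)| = |(2 10 14 3)(5 13 16)| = 12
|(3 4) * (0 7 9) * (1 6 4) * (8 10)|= 12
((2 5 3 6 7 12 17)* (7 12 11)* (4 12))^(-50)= (2 17 12 4 6 3 5)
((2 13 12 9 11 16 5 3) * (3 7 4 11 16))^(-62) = ((2 13 12 9 16 5 7 4 11 3))^(-62) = (2 11 7 16 12)(3 4 5 9 13)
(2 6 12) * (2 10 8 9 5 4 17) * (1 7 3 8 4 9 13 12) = (1 7 3 8 13 12 10 4 17 2 6)(5 9) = [0, 7, 6, 8, 17, 9, 1, 3, 13, 5, 4, 11, 10, 12, 14, 15, 16, 2]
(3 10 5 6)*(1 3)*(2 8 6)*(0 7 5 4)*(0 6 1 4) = (0 7 5 2 8 1 3 10)(4 6) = [7, 3, 8, 10, 6, 2, 4, 5, 1, 9, 0]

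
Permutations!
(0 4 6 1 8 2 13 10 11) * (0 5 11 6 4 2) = (0 2 13 10 6 1 8)(5 11) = [2, 8, 13, 3, 4, 11, 1, 7, 0, 9, 6, 5, 12, 10]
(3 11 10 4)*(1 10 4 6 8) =(1 10 6 8)(3 11 4) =[0, 10, 2, 11, 3, 5, 8, 7, 1, 9, 6, 4]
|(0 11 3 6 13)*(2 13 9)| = |(0 11 3 6 9 2 13)| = 7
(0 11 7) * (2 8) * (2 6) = [11, 1, 8, 3, 4, 5, 2, 0, 6, 9, 10, 7] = (0 11 7)(2 8 6)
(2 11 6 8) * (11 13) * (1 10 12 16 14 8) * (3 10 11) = (1 11 6)(2 13 3 10 12 16 14 8) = [0, 11, 13, 10, 4, 5, 1, 7, 2, 9, 12, 6, 16, 3, 8, 15, 14]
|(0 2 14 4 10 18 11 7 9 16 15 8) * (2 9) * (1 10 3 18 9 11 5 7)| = 56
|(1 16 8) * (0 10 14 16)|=6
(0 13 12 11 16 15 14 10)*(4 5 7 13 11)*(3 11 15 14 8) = (0 15 8 3 11 16 14 10)(4 5 7 13 12) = [15, 1, 2, 11, 5, 7, 6, 13, 3, 9, 0, 16, 4, 12, 10, 8, 14]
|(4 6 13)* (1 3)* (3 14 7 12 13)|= 8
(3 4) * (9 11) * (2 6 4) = (2 6 4 3)(9 11) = [0, 1, 6, 2, 3, 5, 4, 7, 8, 11, 10, 9]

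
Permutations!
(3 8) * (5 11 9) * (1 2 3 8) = (1 2 3)(5 11 9) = [0, 2, 3, 1, 4, 11, 6, 7, 8, 5, 10, 9]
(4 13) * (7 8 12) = (4 13)(7 8 12) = [0, 1, 2, 3, 13, 5, 6, 8, 12, 9, 10, 11, 7, 4]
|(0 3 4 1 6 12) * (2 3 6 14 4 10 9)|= |(0 6 12)(1 14 4)(2 3 10 9)|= 12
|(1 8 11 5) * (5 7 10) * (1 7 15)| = 12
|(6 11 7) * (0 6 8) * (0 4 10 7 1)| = |(0 6 11 1)(4 10 7 8)| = 4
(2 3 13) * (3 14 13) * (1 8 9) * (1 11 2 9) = (1 8)(2 14 13 9 11) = [0, 8, 14, 3, 4, 5, 6, 7, 1, 11, 10, 2, 12, 9, 13]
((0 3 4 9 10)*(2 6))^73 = ((0 3 4 9 10)(2 6))^73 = (0 9 3 10 4)(2 6)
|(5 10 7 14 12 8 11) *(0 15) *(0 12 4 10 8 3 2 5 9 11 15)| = 12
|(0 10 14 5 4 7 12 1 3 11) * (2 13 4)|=|(0 10 14 5 2 13 4 7 12 1 3 11)|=12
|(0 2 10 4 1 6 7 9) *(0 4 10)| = |(10)(0 2)(1 6 7 9 4)| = 10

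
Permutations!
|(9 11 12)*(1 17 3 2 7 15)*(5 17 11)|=10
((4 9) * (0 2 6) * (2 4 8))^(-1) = (0 6 2 8 9 4)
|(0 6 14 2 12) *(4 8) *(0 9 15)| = |(0 6 14 2 12 9 15)(4 8)| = 14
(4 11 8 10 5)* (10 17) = (4 11 8 17 10 5) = [0, 1, 2, 3, 11, 4, 6, 7, 17, 9, 5, 8, 12, 13, 14, 15, 16, 10]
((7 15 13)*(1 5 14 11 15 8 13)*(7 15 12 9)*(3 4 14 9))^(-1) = (1 15 13 8 7 9 5)(3 12 11 14 4)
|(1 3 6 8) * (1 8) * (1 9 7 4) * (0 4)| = |(0 4 1 3 6 9 7)| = 7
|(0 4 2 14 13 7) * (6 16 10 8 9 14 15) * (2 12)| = 13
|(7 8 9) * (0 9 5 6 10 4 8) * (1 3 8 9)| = |(0 1 3 8 5 6 10 4 9 7)| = 10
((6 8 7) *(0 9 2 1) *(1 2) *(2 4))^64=(0 9 1)(6 8 7)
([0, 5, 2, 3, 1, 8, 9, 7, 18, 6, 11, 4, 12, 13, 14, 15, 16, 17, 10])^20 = (1 4 11 10 18 8 5)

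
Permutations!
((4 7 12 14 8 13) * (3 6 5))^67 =(3 6 5)(4 7 12 14 8 13)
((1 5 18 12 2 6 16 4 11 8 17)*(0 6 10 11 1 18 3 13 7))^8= ((0 6 16 4 1 5 3 13 7)(2 10 11 8 17 18 12))^8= (0 7 13 3 5 1 4 16 6)(2 10 11 8 17 18 12)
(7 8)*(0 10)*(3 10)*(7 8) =(0 3 10) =[3, 1, 2, 10, 4, 5, 6, 7, 8, 9, 0]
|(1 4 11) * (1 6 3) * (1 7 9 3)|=12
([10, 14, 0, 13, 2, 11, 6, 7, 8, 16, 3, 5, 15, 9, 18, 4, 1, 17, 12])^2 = (0 3 9 1 18 15 2 10 13 16 14 12 4)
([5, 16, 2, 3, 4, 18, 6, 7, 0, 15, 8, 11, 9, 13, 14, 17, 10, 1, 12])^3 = [12, 8, 2, 3, 4, 9, 6, 7, 18, 1, 5, 11, 17, 13, 14, 16, 0, 10, 15]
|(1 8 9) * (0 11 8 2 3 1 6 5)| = |(0 11 8 9 6 5)(1 2 3)| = 6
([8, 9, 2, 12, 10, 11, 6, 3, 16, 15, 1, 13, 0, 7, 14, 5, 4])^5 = [1, 13, 2, 4, 5, 12, 6, 16, 9, 7, 11, 0, 10, 8, 14, 3, 15]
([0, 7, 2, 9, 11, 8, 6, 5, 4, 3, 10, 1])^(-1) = [0, 11, 2, 9, 8, 7, 6, 1, 5, 3, 10, 4]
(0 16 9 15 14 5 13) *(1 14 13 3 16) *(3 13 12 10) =[1, 14, 2, 16, 4, 13, 6, 7, 8, 15, 3, 11, 10, 0, 5, 12, 9] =(0 1 14 5 13)(3 16 9 15 12 10)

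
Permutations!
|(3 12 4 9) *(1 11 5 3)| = 7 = |(1 11 5 3 12 4 9)|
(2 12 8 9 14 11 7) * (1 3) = [0, 3, 12, 1, 4, 5, 6, 2, 9, 14, 10, 7, 8, 13, 11] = (1 3)(2 12 8 9 14 11 7)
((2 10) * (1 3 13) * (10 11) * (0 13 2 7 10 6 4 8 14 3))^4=(0 13 1)(2 8 11 14 6 3 4)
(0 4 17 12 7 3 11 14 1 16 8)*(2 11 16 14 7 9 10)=(0 4 17 12 9 10 2 11 7 3 16 8)(1 14)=[4, 14, 11, 16, 17, 5, 6, 3, 0, 10, 2, 7, 9, 13, 1, 15, 8, 12]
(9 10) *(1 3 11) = (1 3 11)(9 10) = [0, 3, 2, 11, 4, 5, 6, 7, 8, 10, 9, 1]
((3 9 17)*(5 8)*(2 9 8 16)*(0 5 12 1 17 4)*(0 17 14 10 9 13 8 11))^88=(0 3 4 10 1 8 2 5 11 17 9 14 12 13 16)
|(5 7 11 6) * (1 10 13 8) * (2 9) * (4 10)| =20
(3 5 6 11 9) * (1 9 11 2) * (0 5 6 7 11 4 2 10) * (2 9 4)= (0 5 7 11 2 1 4 9 3 6 10)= [5, 4, 1, 6, 9, 7, 10, 11, 8, 3, 0, 2]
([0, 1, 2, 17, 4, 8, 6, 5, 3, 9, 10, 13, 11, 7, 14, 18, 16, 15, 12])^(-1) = (3 8 5 7 13 11 12 18 15 17)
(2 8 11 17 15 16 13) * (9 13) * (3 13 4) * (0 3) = (0 3 13 2 8 11 17 15 16 9 4) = [3, 1, 8, 13, 0, 5, 6, 7, 11, 4, 10, 17, 12, 2, 14, 16, 9, 15]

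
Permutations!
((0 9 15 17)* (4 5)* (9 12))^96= ((0 12 9 15 17)(4 5))^96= (0 12 9 15 17)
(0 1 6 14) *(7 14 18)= [1, 6, 2, 3, 4, 5, 18, 14, 8, 9, 10, 11, 12, 13, 0, 15, 16, 17, 7]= (0 1 6 18 7 14)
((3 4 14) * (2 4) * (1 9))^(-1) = (1 9)(2 3 14 4)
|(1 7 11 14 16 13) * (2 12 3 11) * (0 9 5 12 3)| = |(0 9 5 12)(1 7 2 3 11 14 16 13)| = 8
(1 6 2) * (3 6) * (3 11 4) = (1 11 4 3 6 2) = [0, 11, 1, 6, 3, 5, 2, 7, 8, 9, 10, 4]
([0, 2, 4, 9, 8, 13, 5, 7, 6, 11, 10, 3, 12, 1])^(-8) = [0, 13, 1, 9, 2, 6, 8, 7, 4, 11, 10, 3, 12, 5]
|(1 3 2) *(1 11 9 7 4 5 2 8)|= 6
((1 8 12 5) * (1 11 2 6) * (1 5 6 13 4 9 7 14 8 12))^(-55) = ((1 12 6 5 11 2 13 4 9 7 14 8))^(-55) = (1 2 14 5 9 12 13 8 11 7 6 4)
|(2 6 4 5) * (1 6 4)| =|(1 6)(2 4 5)| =6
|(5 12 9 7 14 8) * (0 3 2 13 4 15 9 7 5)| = 12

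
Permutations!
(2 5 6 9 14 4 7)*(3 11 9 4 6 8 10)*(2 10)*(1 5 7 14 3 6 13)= (1 5 8 2 7 10 6 4 14 13)(3 11 9)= [0, 5, 7, 11, 14, 8, 4, 10, 2, 3, 6, 9, 12, 1, 13]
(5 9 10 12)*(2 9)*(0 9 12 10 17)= [9, 1, 12, 3, 4, 2, 6, 7, 8, 17, 10, 11, 5, 13, 14, 15, 16, 0]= (0 9 17)(2 12 5)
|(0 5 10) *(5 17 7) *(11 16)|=|(0 17 7 5 10)(11 16)|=10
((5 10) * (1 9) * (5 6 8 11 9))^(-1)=(1 9 11 8 6 10 5)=((1 5 10 6 8 11 9))^(-1)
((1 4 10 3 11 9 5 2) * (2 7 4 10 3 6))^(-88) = (3 9 7)(4 11 5)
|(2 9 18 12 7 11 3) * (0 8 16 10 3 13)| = 12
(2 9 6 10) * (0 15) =[15, 1, 9, 3, 4, 5, 10, 7, 8, 6, 2, 11, 12, 13, 14, 0] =(0 15)(2 9 6 10)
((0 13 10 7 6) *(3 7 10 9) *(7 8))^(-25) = (0 3 6 9 7 13 8)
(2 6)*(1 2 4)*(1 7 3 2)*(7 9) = (2 6 4 9 7 3) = [0, 1, 6, 2, 9, 5, 4, 3, 8, 7]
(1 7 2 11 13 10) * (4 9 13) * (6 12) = (1 7 2 11 4 9 13 10)(6 12) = [0, 7, 11, 3, 9, 5, 12, 2, 8, 13, 1, 4, 6, 10]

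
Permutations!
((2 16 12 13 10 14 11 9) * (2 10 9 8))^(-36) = (16)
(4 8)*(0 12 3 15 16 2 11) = [12, 1, 11, 15, 8, 5, 6, 7, 4, 9, 10, 0, 3, 13, 14, 16, 2] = (0 12 3 15 16 2 11)(4 8)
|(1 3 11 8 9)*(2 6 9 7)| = 8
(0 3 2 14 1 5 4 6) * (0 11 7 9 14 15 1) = (0 3 2 15 1 5 4 6 11 7 9 14) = [3, 5, 15, 2, 6, 4, 11, 9, 8, 14, 10, 7, 12, 13, 0, 1]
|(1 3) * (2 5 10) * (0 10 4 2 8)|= |(0 10 8)(1 3)(2 5 4)|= 6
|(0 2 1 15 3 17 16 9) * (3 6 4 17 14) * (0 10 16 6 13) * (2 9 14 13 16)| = |(0 9 10 2 1 15 16 14 3 13)(4 17 6)| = 30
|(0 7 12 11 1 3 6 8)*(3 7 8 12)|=|(0 8)(1 7 3 6 12 11)|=6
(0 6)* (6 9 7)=[9, 1, 2, 3, 4, 5, 0, 6, 8, 7]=(0 9 7 6)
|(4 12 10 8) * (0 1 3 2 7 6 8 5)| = |(0 1 3 2 7 6 8 4 12 10 5)| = 11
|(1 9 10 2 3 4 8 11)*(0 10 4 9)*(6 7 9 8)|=28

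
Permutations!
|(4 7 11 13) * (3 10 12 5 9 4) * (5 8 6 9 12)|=11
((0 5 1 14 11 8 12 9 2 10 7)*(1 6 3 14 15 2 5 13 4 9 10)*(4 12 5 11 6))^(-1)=((0 13 12 10 7)(1 15 2)(3 14 6)(4 9 11 8 5))^(-1)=(0 7 10 12 13)(1 2 15)(3 6 14)(4 5 8 11 9)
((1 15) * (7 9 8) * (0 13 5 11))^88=((0 13 5 11)(1 15)(7 9 8))^88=(15)(7 9 8)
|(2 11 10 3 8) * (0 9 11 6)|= |(0 9 11 10 3 8 2 6)|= 8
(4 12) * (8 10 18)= (4 12)(8 10 18)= [0, 1, 2, 3, 12, 5, 6, 7, 10, 9, 18, 11, 4, 13, 14, 15, 16, 17, 8]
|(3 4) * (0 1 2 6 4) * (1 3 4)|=6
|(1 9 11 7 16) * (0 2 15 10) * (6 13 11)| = 28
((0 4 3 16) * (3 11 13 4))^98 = ((0 3 16)(4 11 13))^98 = (0 16 3)(4 13 11)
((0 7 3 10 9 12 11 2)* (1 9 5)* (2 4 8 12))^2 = (0 3 5 9)(1 2 7 10)(4 12)(8 11)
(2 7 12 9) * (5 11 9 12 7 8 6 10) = (12)(2 8 6 10 5 11 9) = [0, 1, 8, 3, 4, 11, 10, 7, 6, 2, 5, 9, 12]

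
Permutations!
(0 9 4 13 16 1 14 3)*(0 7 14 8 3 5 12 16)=[9, 8, 2, 7, 13, 12, 6, 14, 3, 4, 10, 11, 16, 0, 5, 15, 1]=(0 9 4 13)(1 8 3 7 14 5 12 16)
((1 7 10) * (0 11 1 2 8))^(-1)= (0 8 2 10 7 1 11)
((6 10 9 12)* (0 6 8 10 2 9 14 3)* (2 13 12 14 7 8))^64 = ((0 6 13 12 2 9 14 3)(7 8 10))^64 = (14)(7 8 10)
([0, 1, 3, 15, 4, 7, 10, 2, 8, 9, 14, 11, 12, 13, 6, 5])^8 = (2 5 3 7 15)(6 14 10)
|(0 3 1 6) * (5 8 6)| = |(0 3 1 5 8 6)| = 6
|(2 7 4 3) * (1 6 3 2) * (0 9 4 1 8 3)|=14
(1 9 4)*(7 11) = (1 9 4)(7 11) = [0, 9, 2, 3, 1, 5, 6, 11, 8, 4, 10, 7]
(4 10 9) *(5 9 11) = [0, 1, 2, 3, 10, 9, 6, 7, 8, 4, 11, 5] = (4 10 11 5 9)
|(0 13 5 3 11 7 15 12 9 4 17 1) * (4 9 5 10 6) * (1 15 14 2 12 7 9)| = |(0 13 10 6 4 17 15 7 14 2 12 5 3 11 9 1)| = 16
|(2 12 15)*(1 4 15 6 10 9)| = 8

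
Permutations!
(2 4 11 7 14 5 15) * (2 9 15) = [0, 1, 4, 3, 11, 2, 6, 14, 8, 15, 10, 7, 12, 13, 5, 9] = (2 4 11 7 14 5)(9 15)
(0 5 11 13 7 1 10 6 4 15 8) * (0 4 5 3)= (0 3)(1 10 6 5 11 13 7)(4 15 8)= [3, 10, 2, 0, 15, 11, 5, 1, 4, 9, 6, 13, 12, 7, 14, 8]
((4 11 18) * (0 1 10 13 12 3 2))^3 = (18)(0 13 2 10 3 1 12)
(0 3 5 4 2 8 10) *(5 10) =[3, 1, 8, 10, 2, 4, 6, 7, 5, 9, 0] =(0 3 10)(2 8 5 4)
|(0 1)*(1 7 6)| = 4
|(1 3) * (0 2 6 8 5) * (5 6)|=6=|(0 2 5)(1 3)(6 8)|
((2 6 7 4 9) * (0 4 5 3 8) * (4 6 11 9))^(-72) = ((0 6 7 5 3 8)(2 11 9))^(-72) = (11)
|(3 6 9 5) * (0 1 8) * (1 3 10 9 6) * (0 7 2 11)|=|(0 3 1 8 7 2 11)(5 10 9)|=21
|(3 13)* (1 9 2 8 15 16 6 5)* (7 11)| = 8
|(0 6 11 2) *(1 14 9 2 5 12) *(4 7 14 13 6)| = |(0 4 7 14 9 2)(1 13 6 11 5 12)| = 6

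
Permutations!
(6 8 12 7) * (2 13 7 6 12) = (2 13 7 12 6 8) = [0, 1, 13, 3, 4, 5, 8, 12, 2, 9, 10, 11, 6, 7]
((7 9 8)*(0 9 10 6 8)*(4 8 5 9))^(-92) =(0 10)(4 6)(5 8)(7 9)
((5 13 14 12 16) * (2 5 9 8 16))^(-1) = (2 12 14 13 5)(8 9 16) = ((2 5 13 14 12)(8 16 9))^(-1)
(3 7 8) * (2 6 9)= [0, 1, 6, 7, 4, 5, 9, 8, 3, 2]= (2 6 9)(3 7 8)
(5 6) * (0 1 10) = (0 1 10)(5 6) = [1, 10, 2, 3, 4, 6, 5, 7, 8, 9, 0]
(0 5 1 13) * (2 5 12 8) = (0 12 8 2 5 1 13) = [12, 13, 5, 3, 4, 1, 6, 7, 2, 9, 10, 11, 8, 0]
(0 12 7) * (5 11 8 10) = [12, 1, 2, 3, 4, 11, 6, 0, 10, 9, 5, 8, 7] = (0 12 7)(5 11 8 10)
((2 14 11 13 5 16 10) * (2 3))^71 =(2 3 10 16 5 13 11 14)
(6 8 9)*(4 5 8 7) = (4 5 8 9 6 7) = [0, 1, 2, 3, 5, 8, 7, 4, 9, 6]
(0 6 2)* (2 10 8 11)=(0 6 10 8 11 2)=[6, 1, 0, 3, 4, 5, 10, 7, 11, 9, 8, 2]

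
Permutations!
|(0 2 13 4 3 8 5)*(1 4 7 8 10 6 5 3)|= 18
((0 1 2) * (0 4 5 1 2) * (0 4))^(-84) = (5)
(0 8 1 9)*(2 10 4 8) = [2, 9, 10, 3, 8, 5, 6, 7, 1, 0, 4] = (0 2 10 4 8 1 9)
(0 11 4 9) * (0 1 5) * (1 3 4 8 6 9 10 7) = [11, 5, 2, 4, 10, 0, 9, 1, 6, 3, 7, 8] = (0 11 8 6 9 3 4 10 7 1 5)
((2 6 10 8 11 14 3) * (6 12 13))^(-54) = (14)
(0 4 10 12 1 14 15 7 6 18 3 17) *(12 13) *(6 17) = (0 4 10 13 12 1 14 15 7 17)(3 6 18) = [4, 14, 2, 6, 10, 5, 18, 17, 8, 9, 13, 11, 1, 12, 15, 7, 16, 0, 3]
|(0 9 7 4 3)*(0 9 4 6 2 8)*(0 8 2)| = 6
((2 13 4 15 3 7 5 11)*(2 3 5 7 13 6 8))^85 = ((2 6 8)(3 13 4 15 5 11))^85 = (2 6 8)(3 13 4 15 5 11)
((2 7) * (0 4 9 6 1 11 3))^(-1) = ((0 4 9 6 1 11 3)(2 7))^(-1) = (0 3 11 1 6 9 4)(2 7)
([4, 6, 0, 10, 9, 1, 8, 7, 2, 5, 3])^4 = [1, 0, 5, 3, 6, 2, 4, 7, 9, 8, 10]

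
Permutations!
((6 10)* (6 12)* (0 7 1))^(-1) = (0 1 7)(6 12 10)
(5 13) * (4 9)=[0, 1, 2, 3, 9, 13, 6, 7, 8, 4, 10, 11, 12, 5]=(4 9)(5 13)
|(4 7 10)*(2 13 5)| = |(2 13 5)(4 7 10)| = 3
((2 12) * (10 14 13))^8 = (10 13 14)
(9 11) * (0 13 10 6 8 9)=(0 13 10 6 8 9 11)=[13, 1, 2, 3, 4, 5, 8, 7, 9, 11, 6, 0, 12, 10]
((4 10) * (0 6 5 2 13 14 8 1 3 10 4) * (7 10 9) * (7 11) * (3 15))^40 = (0 7 9 15 8 13 5)(1 14 2 6 10 11 3)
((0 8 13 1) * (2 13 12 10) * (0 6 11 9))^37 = (0 6 2 8 11 13 12 9 1 10)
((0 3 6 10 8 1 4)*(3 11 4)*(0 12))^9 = ((0 11 4 12)(1 3 6 10 8))^9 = (0 11 4 12)(1 8 10 6 3)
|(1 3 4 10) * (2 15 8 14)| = 4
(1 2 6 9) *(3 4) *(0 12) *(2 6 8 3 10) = [12, 6, 8, 4, 10, 5, 9, 7, 3, 1, 2, 11, 0] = (0 12)(1 6 9)(2 8 3 4 10)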